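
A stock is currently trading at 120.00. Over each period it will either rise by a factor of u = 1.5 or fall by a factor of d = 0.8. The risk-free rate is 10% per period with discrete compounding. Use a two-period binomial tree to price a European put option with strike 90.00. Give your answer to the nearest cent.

Risk-neutral probability p = (1 + 0.1 − 0.8)/(1.5 − 0.8) = 0.3000/0.7000 = 0.4286
Terminal stock prices: S_uu = 270, S_ud = 144, S_dd = 76.8
Terminal payoffs (K − S): max(-180, 0) = 0, max(-54, 0) = 0, max(13.2, 0) = 13.2
Node u (S = 180): V_u = 1/1.1·[0.4286·0.0000 + 0.5714·0.0000] = 0.0000
Node d (S = 96): V_d = 1/1.1·[0.4286·0.0000 + 0.5714·13.2000] = 6.8571
Node 0 (S = 120): V_0 = 1/1.1·[0.4286·0.0000 + 0.5714·6.8571] = 3.5622

3.56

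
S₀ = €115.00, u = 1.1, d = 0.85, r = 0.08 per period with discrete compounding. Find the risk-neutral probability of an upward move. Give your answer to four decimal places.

p = 0.9200

Risk-neutral probability p = (1 + 0.08 − 0.85)/(1.1 − 0.85) = 0.2300/0.2500 = 0.9200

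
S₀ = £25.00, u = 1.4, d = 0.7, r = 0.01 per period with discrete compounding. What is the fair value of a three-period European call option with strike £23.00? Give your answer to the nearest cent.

£7.44

Risk-neutral probability p = (1 + 0.01 − 0.7)/(1.4 − 0.7) = 0.3100/0.7000 = 0.4429
Terminal stock prices: S_uuu = 68.6, S_uud = 34.3, S_udd = 17.15, S_ddd = 8.575
Terminal payoffs (S − K): max(45.6, 0) = 45.6, max(11.3, 0) = 11.3, max(-5.85, 0) = 0, max(-14.43, 0) = 0
Node uu (S = 49): V_uu = 1/1.01·[0.4429·45.6000 + 0.5571·11.3000] = 26.2277
Node ud (S = 24.5): V_ud = 1/1.01·[0.4429·11.3000 + 0.5571·0.0000] = 4.9547
Node dd (S = 12.25): V_dd = 1/1.01·[0.4429·0.0000 + 0.5571·0.0000] = 0.0000
Node u (S = 35): V_u = 1/1.01·[0.4429·26.2277 + 0.5571·4.9547] = 14.2333
Node d (S = 17.5): V_d = 1/1.01·[0.4429·4.9547 + 0.5571·0.0000] = 2.1725
Node 0 (S = 25): V_0 = 1/1.01·[0.4429·14.2333 + 0.5571·2.1725] = 7.4393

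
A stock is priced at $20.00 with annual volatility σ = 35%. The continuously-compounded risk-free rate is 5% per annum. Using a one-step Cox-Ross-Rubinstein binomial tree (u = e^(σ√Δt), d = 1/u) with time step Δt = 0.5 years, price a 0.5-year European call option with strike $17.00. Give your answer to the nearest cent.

$4.11

CRR parameters: u = e^(σ√Δt) = e^(0.35·√0.5) = 1.2808, d = 1/u = 0.7808
Per-period rate: rΔt = 0.05·0.5 = 0.025, so R = e^0.025 = 1.0253
Risk-neutral probability p = (e^0.025 − 0.7808)/(1.2808 − 0.7808) = 0.2446/0.5000 = 0.4891
Terminal stock prices: S_u = 25.62, S_d = 15.62
Terminal payoffs (S − K): max(8.616, 0) = 8.616, max(-1.385, 0) = 0
Node 0 (S = 20): V_0 = e^(−0.025)·[0.4891·8.6161 + 0.5109·0.0000] = 4.1098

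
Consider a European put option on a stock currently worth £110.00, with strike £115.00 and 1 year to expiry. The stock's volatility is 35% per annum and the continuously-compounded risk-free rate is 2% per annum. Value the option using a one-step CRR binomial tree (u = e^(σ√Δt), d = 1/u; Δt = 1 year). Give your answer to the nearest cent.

CRR parameters: u = e^(σ√Δt) = e^(0.35·√1) = 1.4191, d = 1/u = 0.7047
Per-period rate: rΔt = 0.02·1 = 0.02, so R = e^0.02 = 1.0202
Risk-neutral probability p = (e^0.02 − 0.7047)/(1.4191 − 0.7047) = 0.3155/0.7144 = 0.4417
Terminal stock prices: S_u = 156.1, S_d = 77.52
Terminal payoffs (K − S): max(-41.1, 0) = 0, max(37.48, 0) = 37.48
Node 0 (S = 110): V_0 = e^(−0.02)·[0.4417·0.0000 + 0.5583·37.4843] = 20.5145

£20.51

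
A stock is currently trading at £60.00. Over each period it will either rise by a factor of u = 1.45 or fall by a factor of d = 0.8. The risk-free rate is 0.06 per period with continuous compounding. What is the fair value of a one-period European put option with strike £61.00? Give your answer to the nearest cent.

£7.31

Risk-neutral probability p = (e^0.06 − 0.8)/(1.45 − 0.8) = 0.2618/0.6500 = 0.4028
Terminal stock prices: S_u = 87, S_d = 48
Terminal payoffs (K − S): max(-26, 0) = 0, max(13, 0) = 13
Node 0 (S = 60): V_0 = e^(−0.06)·[0.4028·0.0000 + 0.5972·13.0000] = 7.3112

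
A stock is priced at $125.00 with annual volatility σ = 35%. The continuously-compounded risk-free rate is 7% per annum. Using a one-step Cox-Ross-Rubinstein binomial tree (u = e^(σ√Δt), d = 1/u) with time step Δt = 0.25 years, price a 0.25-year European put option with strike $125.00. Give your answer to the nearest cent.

CRR parameters: u = e^(σ√Δt) = e^(0.35·√0.25) = 1.1912, d = 1/u = 0.8395
Per-period rate: rΔt = 0.07·0.25 = 0.0175, so R = e^0.0175 = 1.0177
Risk-neutral probability p = (e^0.0175 − 0.8395)/(1.1912 − 0.8395) = 0.1782/0.3518 = 0.5065
Terminal stock prices: S_u = 148.9, S_d = 104.9
Terminal payoffs (K − S): max(-23.91, 0) = 0, max(20.07, 0) = 20.07
Node 0 (S = 125): V_0 = e^(−0.0175)·[0.5065·0.0000 + 0.4935·20.0679] = 9.7308

$9.73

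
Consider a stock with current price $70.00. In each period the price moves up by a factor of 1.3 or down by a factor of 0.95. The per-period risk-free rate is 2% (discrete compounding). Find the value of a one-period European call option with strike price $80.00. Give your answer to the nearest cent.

$2.16

Risk-neutral probability p = (1 + 0.02 − 0.95)/(1.3 − 0.95) = 0.0700/0.3500 = 0.2000
Terminal stock prices: S_u = 91, S_d = 66.5
Terminal payoffs (S − K): max(11, 0) = 11, max(-13.5, 0) = 0
Node 0 (S = 70): V_0 = 1/1.02·[0.2000·11.0000 + 0.8000·0.0000] = 2.1569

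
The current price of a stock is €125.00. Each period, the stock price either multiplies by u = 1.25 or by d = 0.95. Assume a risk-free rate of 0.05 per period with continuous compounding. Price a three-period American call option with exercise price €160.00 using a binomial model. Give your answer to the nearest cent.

€7.77

Risk-neutral probability p = (e^0.05 − 0.95)/(1.25 − 0.95) = 0.1013/0.3000 = 0.3376
Terminal stock prices: S_uuu = 244.1, S_uud = 185.5, S_udd = 141, S_ddd = 107.2
Terminal payoffs (S − K): max(84.14, 0) = 84.14, max(25.55, 0) = 25.55, max(-18.98, 0) = 0, max(-52.83, 0) = 0
Node uu (S = 195.3): continuation = e^(−0.05)·[0.3376·84.1406 + 0.6624·25.5469] = 43.1158; exercise value = 35.3125 ≤ continuation, so V_uu = 43.1158
Node ud (S = 148.4): continuation = e^(−0.05)·[0.3376·25.5469 + 0.6624·0.0000] = 8.2033; exercise value = 0.0000 ≤ continuation, so V_ud = 8.2033
Node dd (S = 112.8): continuation = e^(−0.05)·[0.3376·0.0000 + 0.6624·0.0000] = 0.0000; exercise value = 0.0000 ≤ continuation, so V_dd = 0.0000
Node u (S = 156.2): continuation = e^(−0.05)·[0.3376·43.1158 + 0.6624·8.2033] = 19.0138; exercise value = 0.0000 ≤ continuation, so V_u = 19.0138
Node d (S = 118.8): continuation = e^(−0.05)·[0.3376·8.2033 + 0.6624·0.0000] = 2.6341; exercise value = 0.0000 ≤ continuation, so V_d = 2.6341
Node 0 (S = 125): continuation = e^(−0.05)·[0.3376·19.0138 + 0.6624·2.6341] = 7.7653; exercise value = 0.0000 ≤ continuation, so V_0 = 7.7653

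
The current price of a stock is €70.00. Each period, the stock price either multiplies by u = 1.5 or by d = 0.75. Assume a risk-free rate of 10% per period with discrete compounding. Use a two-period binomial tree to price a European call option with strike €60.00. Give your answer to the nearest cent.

Risk-neutral probability p = (1 + 0.1 − 0.75)/(1.5 − 0.75) = 0.3500/0.7500 = 0.4667
Terminal stock prices: S_uu = 157.5, S_ud = 78.75, S_dd = 39.38
Terminal payoffs (S − K): max(97.5, 0) = 97.5, max(18.75, 0) = 18.75, max(-20.62, 0) = 0
Node u (S = 105): V_u = 1/1.1·[0.4667·97.5000 + 0.5333·18.7500] = 50.4545
Node d (S = 52.5): V_d = 1/1.1·[0.4667·18.7500 + 0.5333·0.0000] = 7.9545
Node 0 (S = 70): V_0 = 1/1.1·[0.4667·50.4545 + 0.5333·7.9545] = 25.2617

€25.26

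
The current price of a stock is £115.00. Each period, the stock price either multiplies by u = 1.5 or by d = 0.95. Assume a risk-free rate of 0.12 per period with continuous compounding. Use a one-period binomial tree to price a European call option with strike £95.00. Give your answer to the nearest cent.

£30.74

Risk-neutral probability p = (e^0.12 − 0.95)/(1.5 − 0.95) = 0.1775/0.5500 = 0.3227
Terminal stock prices: S_u = 172.5, S_d = 109.2
Terminal payoffs (S − K): max(77.5, 0) = 77.5, max(14.25, 0) = 14.25
Node 0 (S = 115): V_0 = e^(−0.12)·[0.3227·77.5000 + 0.6773·14.2500] = 30.7426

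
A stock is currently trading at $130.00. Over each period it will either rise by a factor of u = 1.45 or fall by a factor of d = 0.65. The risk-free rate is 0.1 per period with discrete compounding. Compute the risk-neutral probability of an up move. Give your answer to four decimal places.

p = 0.5625

Risk-neutral probability p = (1 + 0.1 − 0.65)/(1.45 − 0.65) = 0.4500/0.8000 = 0.5625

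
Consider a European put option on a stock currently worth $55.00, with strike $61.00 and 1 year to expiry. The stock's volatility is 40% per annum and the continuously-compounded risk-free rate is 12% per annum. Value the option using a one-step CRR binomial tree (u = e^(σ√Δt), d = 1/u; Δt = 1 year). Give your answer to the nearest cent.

$9.49

CRR parameters: u = e^(σ√Δt) = e^(0.4·√1) = 1.4918, d = 1/u = 0.6703
Per-period rate: rΔt = 0.12·1 = 0.12, so R = e^0.12 = 1.1275
Risk-neutral probability p = (e^0.12 − 0.6703)/(1.4918 − 0.6703) = 0.4572/0.8215 = 0.5565
Terminal stock prices: S_u = 82.05, S_d = 36.87
Terminal payoffs (K − S): max(-21.05, 0) = 0, max(24.13, 0) = 24.13
Node 0 (S = 55): V_0 = e^(−0.12)·[0.5565·0.0000 + 0.4435·24.1324] = 9.4922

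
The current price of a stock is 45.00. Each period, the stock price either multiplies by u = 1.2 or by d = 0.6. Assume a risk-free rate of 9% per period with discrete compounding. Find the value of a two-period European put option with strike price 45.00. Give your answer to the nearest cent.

Risk-neutral probability p = (1 + 0.09 − 0.6)/(1.2 − 0.6) = 0.4900/0.6000 = 0.8167
Terminal stock prices: S_uu = 64.8, S_ud = 32.4, S_dd = 16.2
Terminal payoffs (K − S): max(-19.8, 0) = 0, max(12.6, 0) = 12.6, max(28.8, 0) = 28.8
Node u (S = 54): V_u = 1/1.09·[0.8167·0.0000 + 0.1833·12.6000] = 2.1193
Node d (S = 27): V_d = 1/1.09·[0.8167·12.6000 + 0.1833·28.8000] = 14.2844
Node 0 (S = 45): V_0 = 1/1.09·[0.8167·2.1193 + 0.1833·14.2844] = 3.9904

3.99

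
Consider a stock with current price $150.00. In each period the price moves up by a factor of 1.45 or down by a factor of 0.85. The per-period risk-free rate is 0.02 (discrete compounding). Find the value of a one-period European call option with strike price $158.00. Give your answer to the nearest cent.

$16.53

Risk-neutral probability p = (1 + 0.02 − 0.85)/(1.45 − 0.85) = 0.1700/0.6000 = 0.2833
Terminal stock prices: S_u = 217.5, S_d = 127.5
Terminal payoffs (S − K): max(59.5, 0) = 59.5, max(-30.5, 0) = 0
Node 0 (S = 150): V_0 = 1/1.02·[0.2833·59.5000 + 0.7167·0.0000] = 16.5278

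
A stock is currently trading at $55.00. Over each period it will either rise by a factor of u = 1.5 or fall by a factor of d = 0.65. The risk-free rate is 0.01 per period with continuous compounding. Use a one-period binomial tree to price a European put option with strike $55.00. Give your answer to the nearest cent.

Risk-neutral probability p = (e^0.01 − 0.65)/(1.5 − 0.65) = 0.3601/0.8500 = 0.4236
Terminal stock prices: S_u = 82.5, S_d = 35.75
Terminal payoffs (K − S): max(-27.5, 0) = 0, max(19.25, 0) = 19.25
Node 0 (S = 55): V_0 = e^(−0.01)·[0.4236·0.0000 + 0.5764·19.2500] = 10.9855

$10.99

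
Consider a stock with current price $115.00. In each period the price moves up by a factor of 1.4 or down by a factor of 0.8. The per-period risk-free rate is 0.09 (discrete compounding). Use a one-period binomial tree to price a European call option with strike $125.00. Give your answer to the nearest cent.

Risk-neutral probability p = (1 + 0.09 − 0.8)/(1.4 − 0.8) = 0.2900/0.6000 = 0.4833
Terminal stock prices: S_u = 161, S_d = 92
Terminal payoffs (S − K): max(36, 0) = 36, max(-33, 0) = 0
Node 0 (S = 115): V_0 = 1/1.09·[0.4833·36.0000 + 0.5167·0.0000] = 15.9633

$15.96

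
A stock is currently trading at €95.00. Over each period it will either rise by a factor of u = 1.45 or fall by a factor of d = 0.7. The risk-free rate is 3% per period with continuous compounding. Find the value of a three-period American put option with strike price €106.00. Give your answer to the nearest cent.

Risk-neutral probability p = (e^0.03 − 0.7)/(1.45 − 0.7) = 0.3305/0.7500 = 0.4406
Terminal stock prices: S_uuu = 289.6, S_uud = 139.8, S_udd = 67.5, S_ddd = 32.58
Terminal payoffs (K − S): max(-183.6, 0) = 0, max(-33.82, 0) = 0, max(38.5, 0) = 38.5, max(73.42, 0) = 73.42
Node uu (S = 199.7): continuation = e^(−0.03)·[0.4406·0.0000 + 0.5594·0.0000] = 0.0000; exercise value = 0.0000 ≤ continuation, so V_uu = 0.0000
Node ud (S = 96.42): continuation = e^(−0.03)·[0.4406·0.0000 + 0.5594·38.5025] = 20.9015; exercise value = 9.5750 ≤ continuation, so V_ud = 20.9015
Node dd (S = 46.55): continuation = e^(−0.03)·[0.4406·38.5025 + 0.5594·73.4150] = 56.3172; exercise value = 59.4500 > continuation, so V_dd = 59.4500 (exercise)
Node u (S = 137.8): continuation = e^(−0.03)·[0.4406·0.0000 + 0.5594·20.9015] = 11.3466; exercise value = 0.0000 ≤ continuation, so V_u = 11.3466
Node d (S = 66.5): continuation = e^(−0.03)·[0.4406·20.9015 + 0.5594·59.4500] = 41.2103; exercise value = 39.5000 ≤ continuation, so V_d = 41.2103
Node 0 (S = 95): continuation = e^(−0.03)·[0.4406·11.3466 + 0.5594·41.2103] = 27.2231; exercise value = 11.0000 ≤ continuation, so V_0 = 27.2231

€27.22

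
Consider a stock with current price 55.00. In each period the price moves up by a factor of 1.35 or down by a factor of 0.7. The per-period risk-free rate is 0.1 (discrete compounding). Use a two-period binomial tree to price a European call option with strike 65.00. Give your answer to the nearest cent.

Risk-neutral probability p = (1 + 0.1 − 0.7)/(1.35 − 0.7) = 0.4000/0.6500 = 0.6154
Terminal stock prices: S_uu = 100.2, S_ud = 51.97, S_dd = 26.95
Terminal payoffs (S − K): max(35.24, 0) = 35.24, max(-13.03, 0) = 0, max(-38.05, 0) = 0
Node u (S = 74.25): V_u = 1/1.1·[0.6154·35.2375 + 0.3846·0.0000] = 19.7133
Node d (S = 38.5): V_d = 1/1.1·[0.6154·0.0000 + 0.3846·0.0000] = 0.0000
Node 0 (S = 55): V_0 = 1/1.1·[0.6154·19.7133 + 0.3846·0.0000] = 11.0284

11.03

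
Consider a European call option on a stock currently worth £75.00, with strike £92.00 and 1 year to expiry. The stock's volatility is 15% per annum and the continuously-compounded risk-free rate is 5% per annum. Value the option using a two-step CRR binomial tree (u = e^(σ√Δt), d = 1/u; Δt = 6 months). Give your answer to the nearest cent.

£0.24

CRR parameters: u = e^(σ√Δt) = e^(0.15·√0.5) = 1.1119, d = 1/u = 0.8994
Per-period rate: rΔt = 0.05·0.5 = 0.025, so R = e^0.025 = 1.0253
Risk-neutral probability p = (e^0.025 − 0.8994)/(1.1119 − 0.8994) = 0.1259/0.2125 = 0.5926
Terminal stock prices: S_uu = 92.72, S_ud = 75, S_dd = 60.66
Terminal payoffs (S − K): max(0.7233, 0) = 0.7233, max(-17, 0) = 0, max(-31.34, 0) = 0
Node u (S = 83.39): V_u = e^(−0.025)·[0.5926·0.7233 + 0.4074·0.0000] = 0.4181
Node d (S = 67.45): V_d = e^(−0.025)·[0.5926·0.0000 + 0.4074·0.0000] = 0.0000
Node 0 (S = 75): V_0 = e^(−0.025)·[0.5926·0.4181 + 0.4074·0.0000] = 0.2416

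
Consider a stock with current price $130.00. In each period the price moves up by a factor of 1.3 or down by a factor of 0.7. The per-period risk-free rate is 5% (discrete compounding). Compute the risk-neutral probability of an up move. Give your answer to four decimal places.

p = 0.5833

Risk-neutral probability p = (1 + 0.05 − 0.7)/(1.3 − 0.7) = 0.3500/0.6000 = 0.5833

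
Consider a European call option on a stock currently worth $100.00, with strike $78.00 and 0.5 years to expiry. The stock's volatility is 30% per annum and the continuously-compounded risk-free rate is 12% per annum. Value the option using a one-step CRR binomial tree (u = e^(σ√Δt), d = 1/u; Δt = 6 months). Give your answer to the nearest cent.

$26.54

CRR parameters: u = e^(σ√Δt) = e^(0.3·√0.5) = 1.2363, d = 1/u = 0.8089
Per-period rate: rΔt = 0.12·0.5 = 0.06, so R = e^0.06 = 1.0618
Risk-neutral probability p = (e^0.06 − 0.8089)/(1.2363 − 0.8089) = 0.2530/0.4275 = 0.5918
Terminal stock prices: S_u = 123.6, S_d = 80.89
Terminal payoffs (S − K): max(45.63, 0) = 45.63, max(2.886, 0) = 2.886
Node 0 (S = 100): V_0 = e^(−0.06)·[0.5918·45.6311 + 0.4082·2.8858] = 26.5424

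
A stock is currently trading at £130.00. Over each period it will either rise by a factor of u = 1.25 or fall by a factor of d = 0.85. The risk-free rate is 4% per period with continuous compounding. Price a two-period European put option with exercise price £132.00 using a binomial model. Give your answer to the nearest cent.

£9.61

Risk-neutral probability p = (e^0.04 − 0.85)/(1.25 − 0.85) = 0.1908/0.4000 = 0.4770
Terminal stock prices: S_uu = 203.1, S_ud = 138.1, S_dd = 93.92
Terminal payoffs (K − S): max(-71.12, 0) = 0, max(-6.125, 0) = 0, max(38.08, 0) = 38.08
Node u (S = 162.5): V_u = e^(−0.04)·[0.4770·0.0000 + 0.5230·0.0000] = 0.0000
Node d (S = 110.5): V_d = e^(−0.04)·[0.4770·0.0000 + 0.5230·38.0750] = 19.1314
Node 0 (S = 130): V_0 = e^(−0.04)·[0.4770·0.0000 + 0.5230·19.1314] = 9.6129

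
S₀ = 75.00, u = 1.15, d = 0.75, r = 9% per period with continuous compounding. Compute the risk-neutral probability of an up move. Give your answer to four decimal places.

p = 0.8604

Risk-neutral probability p = (e^0.09 − 0.75)/(1.15 − 0.75) = 0.3442/0.4000 = 0.8604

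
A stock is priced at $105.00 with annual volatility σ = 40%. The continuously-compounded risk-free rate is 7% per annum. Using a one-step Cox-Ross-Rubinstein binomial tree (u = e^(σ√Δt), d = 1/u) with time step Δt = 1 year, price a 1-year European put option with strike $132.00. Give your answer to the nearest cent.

CRR parameters: u = e^(σ√Δt) = e^(0.4·√1) = 1.4918, d = 1/u = 0.6703
Per-period rate: rΔt = 0.07·1 = 0.07, so R = e^0.07 = 1.0725
Risk-neutral probability p = (e^0.07 − 0.6703)/(1.4918 − 0.6703) = 0.4022/0.8215 = 0.4896
Terminal stock prices: S_u = 156.6, S_d = 70.38
Terminal payoffs (K − S): max(-24.64, 0) = 0, max(61.62, 0) = 61.62
Node 0 (S = 105): V_0 = e^(−0.07)·[0.4896·0.0000 + 0.5104·61.6164] = 29.3243

$29.32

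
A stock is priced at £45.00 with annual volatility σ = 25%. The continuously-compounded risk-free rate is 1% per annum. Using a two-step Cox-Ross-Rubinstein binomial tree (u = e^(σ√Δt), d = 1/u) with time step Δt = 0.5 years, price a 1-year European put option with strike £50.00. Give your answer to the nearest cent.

£7.58

CRR parameters: u = e^(σ√Δt) = e^(0.25·√0.5) = 1.1934, d = 1/u = 0.8380
Per-period rate: rΔt = 0.01·0.5 = 0.005, so R = e^0.005 = 1.0050
Risk-neutral probability p = (e^0.005 − 0.8380)/(1.1934 − 0.8380) = 0.1670/0.3554 = 0.4700
Terminal stock prices: S_uu = 64.09, S_ud = 45, S_dd = 31.6
Terminal payoffs (K − S): max(-14.09, 0) = 0, max(5, 0) = 5, max(18.4, 0) = 18.4
Node u (S = 53.7): V_u = e^(−0.005)·[0.4700·0.0000 + 0.5300·5.0000] = 2.6367
Node d (S = 37.71): V_d = e^(−0.005)·[0.4700·5.0000 + 0.5300·18.4015] = 12.0421
Node 0 (S = 45): V_0 = e^(−0.005)·[0.4700·2.6367 + 0.5300·12.0421] = 7.5833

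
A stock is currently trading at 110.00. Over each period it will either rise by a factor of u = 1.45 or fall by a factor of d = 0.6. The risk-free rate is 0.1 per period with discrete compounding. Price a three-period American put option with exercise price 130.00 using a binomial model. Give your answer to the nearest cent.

Risk-neutral probability p = (1 + 0.1 − 0.6)/(1.45 − 0.6) = 0.5000/0.8500 = 0.5882
Terminal stock prices: S_uuu = 335.3, S_uud = 138.8, S_udd = 57.42, S_ddd = 23.76
Terminal payoffs (K − S): max(-205.3, 0) = 0, max(-8.765, 0) = 0, max(72.58, 0) = 72.58, max(106.2, 0) = 106.2
Node uu (S = 231.3): continuation = 1/1.1·[0.5882·0.0000 + 0.4118·0.0000] = 0.0000; exercise value = 0.0000 ≤ continuation, so V_uu = 0.0000
Node ud (S = 95.7): continuation = 1/1.1·[0.5882·0.0000 + 0.4118·72.5800] = 27.1690; exercise value = 34.3000 > continuation, so V_ud = 34.3000 (exercise)
Node dd (S = 39.6): continuation = 1/1.1·[0.5882·72.5800 + 0.4118·106.2400] = 78.5818; exercise value = 90.4000 > continuation, so V_dd = 90.4000 (exercise)
Node u (S = 159.5): continuation = 1/1.1·[0.5882·0.0000 + 0.4118·34.3000] = 12.8396; exercise value = 0.0000 ≤ continuation, so V_u = 12.8396
Node d (S = 66): continuation = 1/1.1·[0.5882·34.3000 + 0.4118·90.4000] = 52.1818; exercise value = 64.0000 > continuation, so V_d = 64.0000 (exercise)
Node 0 (S = 110): continuation = 1/1.1·[0.5882·12.8396 + 0.4118·64.0000] = 30.8233; exercise value = 20.0000 ≤ continuation, so V_0 = 30.8233

30.82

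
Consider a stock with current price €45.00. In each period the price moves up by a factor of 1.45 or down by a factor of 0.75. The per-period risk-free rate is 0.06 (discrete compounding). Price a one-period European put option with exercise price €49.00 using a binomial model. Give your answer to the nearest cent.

Risk-neutral probability p = (1 + 0.06 − 0.75)/(1.45 − 0.75) = 0.3100/0.7000 = 0.4429
Terminal stock prices: S_u = 65.25, S_d = 33.75
Terminal payoffs (K − S): max(-16.25, 0) = 0, max(15.25, 0) = 15.25
Node 0 (S = 45): V_0 = 1/1.06·[0.4429·0.0000 + 0.5571·15.2500] = 8.0155

€8.02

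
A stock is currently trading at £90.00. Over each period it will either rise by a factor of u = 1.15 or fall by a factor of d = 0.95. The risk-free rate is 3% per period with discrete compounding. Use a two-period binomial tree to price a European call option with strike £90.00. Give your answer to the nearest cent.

Risk-neutral probability p = (1 + 0.03 − 0.95)/(1.15 − 0.95) = 0.0800/0.2000 = 0.4000
Terminal stock prices: S_uu = 119, S_ud = 98.32, S_dd = 81.22
Terminal payoffs (S − K): max(29.02, 0) = 29.02, max(8.325, 0) = 8.325, max(-8.775, 0) = 0
Node u (S = 103.5): V_u = 1/1.03·[0.4000·29.0250 + 0.6000·8.3250] = 16.1214
Node d (S = 85.5): V_d = 1/1.03·[0.4000·8.3250 + 0.6000·0.0000] = 3.2330
Node 0 (S = 90): V_0 = 1/1.03·[0.4000·16.1214 + 0.6000·3.2330] = 8.1440

£8.14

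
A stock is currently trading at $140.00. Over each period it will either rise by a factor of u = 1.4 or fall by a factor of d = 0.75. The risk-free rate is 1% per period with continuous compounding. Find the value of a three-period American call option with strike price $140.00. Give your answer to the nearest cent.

$33.57

Risk-neutral probability p = (e^0.01 − 0.75)/(1.4 − 0.75) = 0.2601/0.6500 = 0.4001
Terminal stock prices: S_uuu = 384.2, S_uud = 205.8, S_udd = 110.2, S_ddd = 59.06
Terminal payoffs (S − K): max(244.2, 0) = 244.2, max(65.8, 0) = 65.8, max(-29.75, 0) = 0, max(-80.94, 0) = 0
Node uu (S = 274.4): continuation = e^(−0.01)·[0.4001·244.1600 + 0.5999·65.8000] = 135.7930; exercise value = 134.4000 ≤ continuation, so V_uu = 135.7930
Node ud (S = 147): continuation = e^(−0.01)·[0.4001·65.8000 + 0.5999·0.0000] = 26.0631; exercise value = 7.0000 ≤ continuation, so V_ud = 26.0631
Node dd (S = 78.75): continuation = e^(−0.01)·[0.4001·0.0000 + 0.5999·0.0000] = 0.0000; exercise value = 0.0000 ≤ continuation, so V_dd = 0.0000
Node u (S = 196): continuation = e^(−0.01)·[0.4001·135.7930 + 0.5999·26.0631] = 69.2674; exercise value = 56.0000 ≤ continuation, so V_u = 69.2674
Node d (S = 105): continuation = e^(−0.01)·[0.4001·26.0631 + 0.5999·0.0000] = 10.3235; exercise value = 0.0000 ≤ continuation, so V_d = 10.3235
Node 0 (S = 140): continuation = e^(−0.01)·[0.4001·69.2674 + 0.5999·10.3235] = 33.5683; exercise value = 0.0000 ≤ continuation, so V_0 = 33.5683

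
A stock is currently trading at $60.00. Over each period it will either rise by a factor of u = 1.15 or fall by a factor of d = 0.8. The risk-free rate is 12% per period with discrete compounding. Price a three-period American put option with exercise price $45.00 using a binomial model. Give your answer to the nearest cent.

$0.05

Risk-neutral probability p = (1 + 0.12 − 0.8)/(1.15 − 0.8) = 0.3200/0.3500 = 0.9143
Terminal stock prices: S_uuu = 91.25, S_uud = 63.48, S_udd = 44.16, S_ddd = 30.72
Terminal payoffs (K − S): max(-46.25, 0) = 0, max(-18.48, 0) = 0, max(0.84, 0) = 0.84, max(14.28, 0) = 14.28
Node uu (S = 79.35): continuation = 1/1.12·[0.9143·0.0000 + 0.0857·0.0000] = 0.0000; exercise value = 0.0000 ≤ continuation, so V_uu = 0.0000
Node ud (S = 55.2): continuation = 1/1.12·[0.9143·0.0000 + 0.0857·0.8400] = 0.0643; exercise value = 0.0000 ≤ continuation, so V_ud = 0.0643
Node dd (S = 38.4): continuation = 1/1.12·[0.9143·0.8400 + 0.0857·14.2800] = 1.7786; exercise value = 6.6000 > continuation, so V_dd = 6.6000 (exercise)
Node u (S = 69): continuation = 1/1.12·[0.9143·0.0000 + 0.0857·0.0643] = 0.0049; exercise value = 0.0000 ≤ continuation, so V_u = 0.0049
Node d (S = 48): continuation = 1/1.12·[0.9143·0.0643 + 0.0857·6.6000] = 0.5576; exercise value = 0.0000 ≤ continuation, so V_d = 0.5576
Node 0 (S = 60): continuation = 1/1.12·[0.9143·0.0049 + 0.0857·0.5576] = 0.0467; exercise value = 0.0000 ≤ continuation, so V_0 = 0.0467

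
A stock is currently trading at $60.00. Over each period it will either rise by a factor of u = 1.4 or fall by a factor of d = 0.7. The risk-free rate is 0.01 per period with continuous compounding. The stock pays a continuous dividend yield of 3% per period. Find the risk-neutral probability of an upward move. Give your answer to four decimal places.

p = 0.4003

Per-period risk-free factor R = e^0.01 = 1.0101; dividend-adjusted growth = e^(0.01−0.03) = 0.9802.
Risk-neutral probability p = (0.9802 − 0.7)/(1.4 − 0.7) = 0.2802/0.7000 = 0.4003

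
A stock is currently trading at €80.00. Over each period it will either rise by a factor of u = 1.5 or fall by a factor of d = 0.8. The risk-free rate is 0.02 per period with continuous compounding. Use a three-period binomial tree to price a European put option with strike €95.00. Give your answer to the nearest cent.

€23.99

Risk-neutral probability p = (e^0.02 − 0.8)/(1.5 − 0.8) = 0.2202/0.7000 = 0.3146
Terminal stock prices: S_uuu = 270, S_uud = 144, S_udd = 76.8, S_ddd = 40.96
Terminal payoffs (K − S): max(-175, 0) = 0, max(-49, 0) = 0, max(18.2, 0) = 18.2, max(54.04, 0) = 54.04
Node uu (S = 180): V_uu = e^(−0.02)·[0.3146·0.0000 + 0.6854·0.0000] = 0.0000
Node ud (S = 96): V_ud = e^(−0.02)·[0.3146·0.0000 + 0.6854·18.2000] = 12.2277
Node dd (S = 51.2): V_dd = e^(−0.02)·[0.3146·18.2000 + 0.6854·54.0400] = 41.9189
Node u (S = 120): V_u = e^(−0.02)·[0.3146·0.0000 + 0.6854·12.2277] = 8.2153
Node d (S = 64): V_d = e^(−0.02)·[0.3146·12.2277 + 0.6854·41.9189] = 31.9337
Node 0 (S = 80): V_0 = e^(−0.02)·[0.3146·8.2153 + 0.6854·31.9337] = 23.9879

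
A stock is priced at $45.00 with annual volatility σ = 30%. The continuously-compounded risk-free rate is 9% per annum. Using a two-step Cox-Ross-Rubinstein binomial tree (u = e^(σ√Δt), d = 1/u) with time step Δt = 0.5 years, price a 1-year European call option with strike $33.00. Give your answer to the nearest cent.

$15.48

CRR parameters: u = e^(σ√Δt) = e^(0.3·√0.5) = 1.2363, d = 1/u = 0.8089
Per-period rate: rΔt = 0.09·0.5 = 0.045, so R = e^0.045 = 1.0460
Risk-neutral probability p = (e^0.045 − 0.8089)/(1.2363 − 0.8089) = 0.2372/0.4275 = 0.5548
Terminal stock prices: S_uu = 68.78, S_ud = 45, S_dd = 29.44
Terminal payoffs (S − K): max(35.78, 0) = 35.78, max(12, 0) = 12, max(-3.559, 0) = 0
Node u (S = 55.63): V_u = e^(−0.045)·[0.5548·35.7809 + 0.4452·12.0000] = 24.0861
Node d (S = 36.4): V_d = e^(−0.045)·[0.5548·12.0000 + 0.4452·0.0000] = 6.3652
Node 0 (S = 45): V_0 = e^(−0.045)·[0.5548·24.0861 + 0.4452·6.3652] = 15.4848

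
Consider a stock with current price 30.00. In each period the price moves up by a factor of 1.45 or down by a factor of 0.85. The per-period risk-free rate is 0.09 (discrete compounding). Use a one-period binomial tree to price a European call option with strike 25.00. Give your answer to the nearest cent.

7.06

Risk-neutral probability p = (1 + 0.09 − 0.85)/(1.45 − 0.85) = 0.2400/0.6000 = 0.4000
Terminal stock prices: S_u = 43.5, S_d = 25.5
Terminal payoffs (S − K): max(18.5, 0) = 18.5, max(0.5, 0) = 0.5
Node 0 (S = 30): V_0 = 1/1.09·[0.4000·18.5000 + 0.6000·0.5000] = 7.0642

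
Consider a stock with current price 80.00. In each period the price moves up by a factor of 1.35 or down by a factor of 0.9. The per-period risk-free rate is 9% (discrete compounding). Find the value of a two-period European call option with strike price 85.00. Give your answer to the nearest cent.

14.13

Risk-neutral probability p = (1 + 0.09 − 0.9)/(1.35 − 0.9) = 0.1900/0.4500 = 0.4222
Terminal stock prices: S_uu = 145.8, S_ud = 97.2, S_dd = 64.8
Terminal payoffs (S − K): max(60.8, 0) = 60.8, max(12.2, 0) = 12.2, max(-20.2, 0) = 0
Node u (S = 108): V_u = 1/1.09·[0.4222·60.8000 + 0.5778·12.2000] = 30.0183
Node d (S = 72): V_d = 1/1.09·[0.4222·12.2000 + 0.5778·0.0000] = 4.7258
Node 0 (S = 80): V_0 = 1/1.09·[0.4222·30.0183 + 0.5778·4.7258] = 14.1329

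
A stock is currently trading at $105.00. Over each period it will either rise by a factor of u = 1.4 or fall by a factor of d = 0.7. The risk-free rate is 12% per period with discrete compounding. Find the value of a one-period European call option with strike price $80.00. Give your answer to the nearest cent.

$35.89

Risk-neutral probability p = (1 + 0.12 − 0.7)/(1.4 − 0.7) = 0.4200/0.7000 = 0.6000
Terminal stock prices: S_u = 147, S_d = 73.5
Terminal payoffs (S − K): max(67, 0) = 67, max(-6.5, 0) = 0
Node 0 (S = 105): V_0 = 1/1.12·[0.6000·67.0000 + 0.4000·0.0000] = 35.8929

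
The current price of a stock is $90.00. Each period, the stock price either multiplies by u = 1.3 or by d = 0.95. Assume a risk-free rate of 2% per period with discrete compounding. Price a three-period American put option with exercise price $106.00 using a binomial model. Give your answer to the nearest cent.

Risk-neutral probability p = (1 + 0.02 − 0.95)/(1.3 − 0.95) = 0.0700/0.3500 = 0.2000
Terminal stock prices: S_uuu = 197.7, S_uud = 144.5, S_udd = 105.6, S_ddd = 77.16
Terminal payoffs (K − S): max(-91.73, 0) = 0, max(-38.5, 0) = 0, max(0.4075, 0) = 0.4075, max(28.84, 0) = 28.84
Node uu (S = 152.1): continuation = 1/1.02·[0.2000·0.0000 + 0.8000·0.0000] = 0.0000; exercise value = 0.0000 ≤ continuation, so V_uu = 0.0000
Node ud (S = 111.1): continuation = 1/1.02·[0.2000·0.0000 + 0.8000·0.4075] = 0.3196; exercise value = 0.0000 ≤ continuation, so V_ud = 0.3196
Node dd (S = 81.22): continuation = 1/1.02·[0.2000·0.4075 + 0.8000·28.8363] = 22.6966; exercise value = 24.7750 > continuation, so V_dd = 24.7750 (exercise)
Node u (S = 117): continuation = 1/1.02·[0.2000·0.0000 + 0.8000·0.3196] = 0.2507; exercise value = 0.0000 ≤ continuation, so V_u = 0.2507
Node d (S = 85.5): continuation = 1/1.02·[0.2000·0.3196 + 0.8000·24.7750] = 19.4940; exercise value = 20.5000 > continuation, so V_d = 20.5000 (exercise)
Node 0 (S = 90): continuation = 1/1.02·[0.2000·0.2507 + 0.8000·20.5000] = 16.1276; exercise value = 16.0000 ≤ continuation, so V_0 = 16.1276

$16.13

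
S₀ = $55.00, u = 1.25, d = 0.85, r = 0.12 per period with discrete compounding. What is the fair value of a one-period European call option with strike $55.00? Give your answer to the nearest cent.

Risk-neutral probability p = (1 + 0.12 − 0.85)/(1.25 − 0.85) = 0.2700/0.4000 = 0.6750
Terminal stock prices: S_u = 68.75, S_d = 46.75
Terminal payoffs (S − K): max(13.75, 0) = 13.75, max(-8.25, 0) = 0
Node 0 (S = 55): V_0 = 1/1.12·[0.6750·13.7500 + 0.3250·0.0000] = 8.2868

$8.29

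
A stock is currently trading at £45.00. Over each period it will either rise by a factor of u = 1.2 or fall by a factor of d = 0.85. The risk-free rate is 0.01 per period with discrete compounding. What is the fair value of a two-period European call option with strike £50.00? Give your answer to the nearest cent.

Risk-neutral probability p = (1 + 0.01 − 0.85)/(1.2 − 0.85) = 0.1600/0.3500 = 0.4571
Terminal stock prices: S_uu = 64.8, S_ud = 45.9, S_dd = 32.51
Terminal payoffs (S − K): max(14.8, 0) = 14.8, max(-4.1, 0) = 0, max(-17.49, 0) = 0
Node u (S = 54): V_u = 1/1.01·[0.4571·14.8000 + 0.5429·0.0000] = 6.6987
Node d (S = 38.25): V_d = 1/1.01·[0.4571·0.0000 + 0.5429·0.0000] = 0.0000
Node 0 (S = 45): V_0 = 1/1.01·[0.4571·6.6987 + 0.5429·0.0000] = 3.0320

£3.03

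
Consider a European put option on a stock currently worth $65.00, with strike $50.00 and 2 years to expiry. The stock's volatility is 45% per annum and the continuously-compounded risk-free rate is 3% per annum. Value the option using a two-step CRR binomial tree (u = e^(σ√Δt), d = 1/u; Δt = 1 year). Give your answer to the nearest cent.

CRR parameters: u = e^(σ√Δt) = e^(0.45·√1) = 1.5683, d = 1/u = 0.6376
Per-period rate: rΔt = 0.03·1 = 0.03, so R = e^0.03 = 1.0305
Risk-neutral probability p = (e^0.03 − 0.6376)/(1.5683 − 0.6376) = 0.3928/0.9307 = 0.4221
Terminal stock prices: S_uu = 159.9, S_ud = 65, S_dd = 26.43
Terminal payoffs (K − S): max(-109.9, 0) = 0, max(-15, 0) = 0, max(23.57, 0) = 23.57
Node u (S = 101.9): V_u = e^(−0.03)·[0.4221·0.0000 + 0.5779·0.0000] = 0.0000
Node d (S = 41.45): V_d = e^(−0.03)·[0.4221·0.0000 + 0.5779·23.5730] = 13.2206
Node 0 (S = 65): V_0 = e^(−0.03)·[0.4221·0.0000 + 0.5779·13.2206] = 7.4146

$7.41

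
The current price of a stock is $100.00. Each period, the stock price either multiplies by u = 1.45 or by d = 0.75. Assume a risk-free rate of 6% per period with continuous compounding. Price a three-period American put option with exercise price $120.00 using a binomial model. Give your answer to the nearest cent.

Risk-neutral probability p = (e^0.06 − 0.75)/(1.45 − 0.75) = 0.3118/0.7000 = 0.4455
Terminal stock prices: S_uuu = 304.9, S_uud = 157.7, S_udd = 81.56, S_ddd = 42.19
Terminal payoffs (K − S): max(-184.9, 0) = 0, max(-37.69, 0) = 0, max(38.44, 0) = 38.44, max(77.81, 0) = 77.81
Node uu (S = 210.2): continuation = e^(−0.06)·[0.4455·0.0000 + 0.5545·0.0000] = 0.0000; exercise value = 0.0000 ≤ continuation, so V_uu = 0.0000
Node ud (S = 108.8): continuation = e^(−0.06)·[0.4455·0.0000 + 0.5545·38.4375] = 20.0731; exercise value = 11.2500 ≤ continuation, so V_ud = 20.0731
Node dd (S = 56.25): continuation = e^(−0.06)·[0.4455·38.4375 + 0.5545·77.8125] = 56.7617; exercise value = 63.7500 > continuation, so V_dd = 63.7500 (exercise)
Node u (S = 145): continuation = e^(−0.06)·[0.4455·0.0000 + 0.5545·20.0731] = 10.4827; exercise value = 0.0000 ≤ continuation, so V_u = 10.4827
Node d (S = 75): continuation = e^(−0.06)·[0.4455·20.0731 + 0.5545·63.7500] = 41.7134; exercise value = 45.0000 > continuation, so V_d = 45.0000 (exercise)
Node 0 (S = 100): continuation = e^(−0.06)·[0.4455·10.4827 + 0.5545·45.0000] = 27.8981; exercise value = 20.0000 ≤ continuation, so V_0 = 27.8981

$27.90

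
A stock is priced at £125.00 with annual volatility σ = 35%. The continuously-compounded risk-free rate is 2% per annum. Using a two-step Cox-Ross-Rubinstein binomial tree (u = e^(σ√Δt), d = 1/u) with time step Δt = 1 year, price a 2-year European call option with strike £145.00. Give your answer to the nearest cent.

£20.00

CRR parameters: u = e^(σ√Δt) = e^(0.35·√1) = 1.4191, d = 1/u = 0.7047
Per-period rate: rΔt = 0.02·1 = 0.02, so R = e^0.02 = 1.0202
Risk-neutral probability p = (e^0.02 − 0.7047)/(1.4191 − 0.7047) = 0.3155/0.7144 = 0.4417
Terminal stock prices: S_uu = 251.7, S_ud = 125, S_dd = 62.07
Terminal payoffs (S − K): max(106.7, 0) = 106.7, max(-20, 0) = 0, max(-82.93, 0) = 0
Node u (S = 177.4): V_u = e^(−0.02)·[0.4417·106.7191 + 0.5583·0.0000] = 46.2003
Node d (S = 88.09): V_d = e^(−0.02)·[0.4417·0.0000 + 0.5583·0.0000] = 0.0000
Node 0 (S = 125): V_0 = e^(−0.02)·[0.4417·46.2003 + 0.5583·0.0000] = 20.0008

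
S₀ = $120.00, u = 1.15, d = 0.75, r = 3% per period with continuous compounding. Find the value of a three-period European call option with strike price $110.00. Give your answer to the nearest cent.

Risk-neutral probability p = (e^0.03 − 0.75)/(1.15 − 0.75) = 0.2805/0.4000 = 0.7011
Terminal stock prices: S_uuu = 182.5, S_uud = 119, S_udd = 77.62, S_ddd = 50.62
Terminal payoffs (S − K): max(72.5, 0) = 72.5, max(9.025, 0) = 9.025, max(-32.38, 0) = 0, max(-59.38, 0) = 0
Node uu (S = 158.7): V_uu = e^(−0.03)·[0.7011·72.5050 + 0.2989·9.0250] = 51.9510
Node ud (S = 103.5): V_ud = e^(−0.03)·[0.7011·9.0250 + 0.2989·0.0000] = 6.1407
Node dd (S = 67.5): V_dd = e^(−0.03)·[0.7011·0.0000 + 0.2989·0.0000] = 0.0000
Node u (S = 138): V_u = e^(−0.03)·[0.7011·51.9510 + 0.2989·6.1407] = 37.1292
Node d (S = 90): V_d = e^(−0.03)·[0.7011·6.1407 + 0.2989·0.0000] = 4.1783
Node 0 (S = 120): V_0 = e^(−0.03)·[0.7011·37.1292 + 0.2989·4.1783] = 26.4751

$26.48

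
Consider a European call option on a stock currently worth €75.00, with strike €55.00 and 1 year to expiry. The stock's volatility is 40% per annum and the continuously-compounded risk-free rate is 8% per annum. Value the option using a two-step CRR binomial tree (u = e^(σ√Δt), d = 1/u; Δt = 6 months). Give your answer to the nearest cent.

CRR parameters: u = e^(σ√Δt) = e^(0.4·√0.5) = 1.3269, d = 1/u = 0.7536
Per-period rate: rΔt = 0.08·0.5 = 0.04, so R = e^0.04 = 1.0408
Risk-neutral probability p = (e^0.04 − 0.7536)/(1.3269 − 0.7536) = 0.2872/0.5733 = 0.5009
Terminal stock prices: S_uu = 132, S_ud = 75, S_dd = 42.6
Terminal payoffs (S − K): max(77.05, 0) = 77.05, max(20, 0) = 20, max(-12.4, 0) = 0
Node u (S = 99.52): V_u = e^(−0.04)·[0.5009·77.0491 + 0.4991·20.0000] = 46.6738
Node d (S = 56.52): V_d = e^(−0.04)·[0.5009·20.0000 + 0.4991·0.0000] = 9.6261
Node 0 (S = 75): V_0 = e^(−0.04)·[0.5009·46.6738 + 0.4991·9.6261] = 27.0799

€27.08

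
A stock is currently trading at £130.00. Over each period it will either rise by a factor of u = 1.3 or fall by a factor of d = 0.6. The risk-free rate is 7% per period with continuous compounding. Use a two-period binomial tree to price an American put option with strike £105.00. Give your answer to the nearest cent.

Risk-neutral probability p = (e^0.07 − 0.6)/(1.3 − 0.6) = 0.4725/0.7000 = 0.6750
Terminal stock prices: S_uu = 219.7, S_ud = 101.4, S_dd = 46.8
Terminal payoffs (K − S): max(-114.7, 0) = 0, max(3.6, 0) = 3.6, max(58.2, 0) = 58.2
Node u (S = 169): continuation = e^(−0.07)·[0.6750·0.0000 + 0.3250·3.6000] = 1.0909; exercise value = 0.0000 ≤ continuation, so V_u = 1.0909
Node d (S = 78): continuation = e^(−0.07)·[0.6750·3.6000 + 0.3250·58.2000] = 19.9014; exercise value = 27.0000 > continuation, so V_d = 27.0000 (exercise)
Node 0 (S = 130): continuation = e^(−0.07)·[0.6750·1.0909 + 0.3250·27.0000] = 8.8680; exercise value = 0.0000 ≤ continuation, so V_0 = 8.8680

£8.87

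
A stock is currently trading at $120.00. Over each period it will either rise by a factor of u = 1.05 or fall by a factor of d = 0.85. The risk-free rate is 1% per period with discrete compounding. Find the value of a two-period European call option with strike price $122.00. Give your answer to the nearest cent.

Risk-neutral probability p = (1 + 0.01 − 0.85)/(1.05 − 0.85) = 0.1600/0.2000 = 0.8000
Terminal stock prices: S_uu = 132.3, S_ud = 107.1, S_dd = 86.7
Terminal payoffs (S − K): max(10.3, 0) = 10.3, max(-14.9, 0) = 0, max(-35.3, 0) = 0
Node u (S = 126): V_u = 1/1.01·[0.8000·10.3000 + 0.2000·0.0000] = 8.1584
Node d (S = 102): V_d = 1/1.01·[0.8000·0.0000 + 0.2000·0.0000] = 0.0000
Node 0 (S = 120): V_0 = 1/1.01·[0.8000·8.1584 + 0.2000·0.0000] = 6.4621

$6.46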